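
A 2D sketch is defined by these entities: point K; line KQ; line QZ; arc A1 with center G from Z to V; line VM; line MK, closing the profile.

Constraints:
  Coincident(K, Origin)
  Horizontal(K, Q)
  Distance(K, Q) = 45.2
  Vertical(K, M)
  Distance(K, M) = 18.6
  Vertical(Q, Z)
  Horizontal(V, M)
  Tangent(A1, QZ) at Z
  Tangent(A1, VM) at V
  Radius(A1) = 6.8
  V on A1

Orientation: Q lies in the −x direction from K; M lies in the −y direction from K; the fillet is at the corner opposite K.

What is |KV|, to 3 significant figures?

42.7

K is at the origin; KQ is horizontal with |KQ| = 45.2 and Q on the −x side, so Q = (-45.2, 0.00). K and M share the same x with |KM| = 18.6 and M on the −y side, so M = (0.00, -18.6). The virtual corner opposite K is at (-45.2, -18.6). A1 meets QZ tangentially, so GZ is at right angles to QZ and the tangent condition forces GV to be normal to VM, with radius 6.8, so the center G sits 6.8 in from both sides at G = (-38.4, -11.8). That places the tangent points at Z = (-45.2, -11.8) on QZ and V = (-38.4, -18.6) on VM. Then |KV| = |V − K| = 42.7.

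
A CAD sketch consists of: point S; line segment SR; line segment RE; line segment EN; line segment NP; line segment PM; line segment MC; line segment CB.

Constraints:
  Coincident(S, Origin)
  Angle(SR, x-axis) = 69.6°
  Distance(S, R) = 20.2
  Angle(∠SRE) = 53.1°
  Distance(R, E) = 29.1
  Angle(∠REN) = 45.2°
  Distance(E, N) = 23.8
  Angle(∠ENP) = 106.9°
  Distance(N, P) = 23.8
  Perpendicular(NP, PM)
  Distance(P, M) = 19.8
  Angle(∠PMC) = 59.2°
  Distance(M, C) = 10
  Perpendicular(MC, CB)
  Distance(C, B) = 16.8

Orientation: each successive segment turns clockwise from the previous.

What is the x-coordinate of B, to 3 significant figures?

-2.25

S is at the origin; SR runs at 69.6° with length 20.2, so R = (7.04, 18.9). ∠SRE = 53.1° gives RE at -57.3° from the x-axis; with |RE| = 29.1, E = (22.8, -5.55). ∠REN = 45.2° gives EN at 168° from the x-axis; with |EN| = 23.8, N = (-0.509, -0.566). ∠ENP = 106.9° gives NP at 94.8° from the x-axis; with |NP| = 23.8, P = (-2.50, 23.2). The perpendicularity gives PM at right angles to NP, so PM runs at 4.80°; with |PM| = 19.8, M = (17.2, 24.8). ∠PMC = 59.2° gives MC at -116° from the x-axis; with |MC| = 10.0, C = (12.8, 15.8). MC is perpendicular to CB, so CB runs at 154°; with |CB| = 16.8, B = (-2.25, 23.2). So B.x = -2.25.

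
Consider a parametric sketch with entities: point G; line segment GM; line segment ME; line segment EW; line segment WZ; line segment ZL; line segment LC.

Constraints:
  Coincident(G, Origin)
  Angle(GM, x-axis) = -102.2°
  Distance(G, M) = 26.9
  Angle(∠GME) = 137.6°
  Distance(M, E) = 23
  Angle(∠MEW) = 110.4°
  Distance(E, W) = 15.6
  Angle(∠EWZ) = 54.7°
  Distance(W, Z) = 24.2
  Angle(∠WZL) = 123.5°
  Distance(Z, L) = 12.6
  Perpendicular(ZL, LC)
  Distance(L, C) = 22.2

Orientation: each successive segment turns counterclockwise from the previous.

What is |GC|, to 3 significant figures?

50.9

G is at the origin; GM runs at -102.2° with length 26.9, so M = (-5.68, -26.3). ∠GME = 137.6° gives ME at -59.8° from the x-axis; with |ME| = 23.0, E = (5.88, -46.2). ∠MEW = 110.4° gives EW at 9.80° from the x-axis; with |EW| = 15.6, W = (21.3, -43.5). ∠EWZ = 54.7° gives WZ at 135° from the x-axis; with |WZ| = 24.2, Z = (4.12, -26.4). ∠WZL = 123.5° gives ZL at -168° from the x-axis; with |ZL| = 12.6, L = (-8.23, -29.0). ZL is perpendicular to LC, so LC runs at -78.4°; with |LC| = 22.2, C = (-3.76, -50.7). Then |GC| = |C − G| = 50.9.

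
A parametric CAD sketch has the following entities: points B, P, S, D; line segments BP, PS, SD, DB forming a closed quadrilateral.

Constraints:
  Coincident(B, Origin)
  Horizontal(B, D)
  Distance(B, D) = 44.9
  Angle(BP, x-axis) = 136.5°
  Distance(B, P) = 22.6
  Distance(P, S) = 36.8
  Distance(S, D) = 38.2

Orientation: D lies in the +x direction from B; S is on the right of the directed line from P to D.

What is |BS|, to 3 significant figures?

14.3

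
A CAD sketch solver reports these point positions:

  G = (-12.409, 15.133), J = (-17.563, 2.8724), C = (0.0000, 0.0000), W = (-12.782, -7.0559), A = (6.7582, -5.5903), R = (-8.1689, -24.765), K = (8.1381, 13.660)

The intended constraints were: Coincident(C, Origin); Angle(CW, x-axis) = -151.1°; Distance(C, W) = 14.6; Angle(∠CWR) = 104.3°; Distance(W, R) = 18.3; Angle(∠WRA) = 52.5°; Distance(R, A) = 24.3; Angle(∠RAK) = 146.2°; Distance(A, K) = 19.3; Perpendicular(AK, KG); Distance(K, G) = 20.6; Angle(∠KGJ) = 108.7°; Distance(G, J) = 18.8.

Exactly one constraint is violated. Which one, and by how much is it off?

Distance(G, J) = 18.8 — off by 5.50.

C = (0.00, 0.00) ✓; CW at -151.1° ✓; |CW| = 14.60 ✓; ∠CWR = 104.3° ✓; |WR| = 18.30 ✓; ∠WRA = 52.50° ✓; |RA| = 24.30 ✓; ∠RAK = 146.2° ✓; |AK| = 19.30 ✓; ∠(AK, KG) = 90.00° ✓; |KG| = 20.60 ✓; ∠KGJ = 108.7° ✓; |GJ| = 13.30 ✗.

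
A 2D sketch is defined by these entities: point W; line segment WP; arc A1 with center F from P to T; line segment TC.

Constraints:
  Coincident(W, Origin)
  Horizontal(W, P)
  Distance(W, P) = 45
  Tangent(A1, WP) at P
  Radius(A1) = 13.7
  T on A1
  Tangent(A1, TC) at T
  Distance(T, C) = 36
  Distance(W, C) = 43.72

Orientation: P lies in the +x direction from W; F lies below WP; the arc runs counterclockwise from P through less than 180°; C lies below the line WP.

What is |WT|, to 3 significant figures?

33.6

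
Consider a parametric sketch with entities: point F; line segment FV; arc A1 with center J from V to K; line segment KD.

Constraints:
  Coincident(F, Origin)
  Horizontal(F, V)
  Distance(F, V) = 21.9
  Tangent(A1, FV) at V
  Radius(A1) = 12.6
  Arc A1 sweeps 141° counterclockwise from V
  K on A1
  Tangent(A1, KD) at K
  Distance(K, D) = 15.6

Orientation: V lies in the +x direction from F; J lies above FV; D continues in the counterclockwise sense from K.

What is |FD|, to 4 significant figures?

36.76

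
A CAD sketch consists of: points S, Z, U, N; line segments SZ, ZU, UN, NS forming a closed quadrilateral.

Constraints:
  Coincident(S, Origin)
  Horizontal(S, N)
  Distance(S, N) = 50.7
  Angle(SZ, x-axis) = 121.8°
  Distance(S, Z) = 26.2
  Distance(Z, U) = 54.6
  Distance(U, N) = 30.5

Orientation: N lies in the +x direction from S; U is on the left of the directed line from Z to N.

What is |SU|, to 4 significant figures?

49.57

S is at the origin; S and N share the same y with |SN| = 50.7 and N in +x, so N = (50.7, 0). SZ runs at 121.8° with |SZ| = 26.2, so Z = (-13.81, 22.27). U is determined by |ZU| = 54.6 and |UN| = 30.5 together: it lies at the intersection of circle(Z, 54.6) and circle(N, 30.5). With |ZN| = 68.24, the foot of the radical line on ZN is 49.15 from Z and the perpendicular offset is √(54.6² − 49.15²) = 23.78. Taking the left-of-ZN solution: U = (40.41, 28.71).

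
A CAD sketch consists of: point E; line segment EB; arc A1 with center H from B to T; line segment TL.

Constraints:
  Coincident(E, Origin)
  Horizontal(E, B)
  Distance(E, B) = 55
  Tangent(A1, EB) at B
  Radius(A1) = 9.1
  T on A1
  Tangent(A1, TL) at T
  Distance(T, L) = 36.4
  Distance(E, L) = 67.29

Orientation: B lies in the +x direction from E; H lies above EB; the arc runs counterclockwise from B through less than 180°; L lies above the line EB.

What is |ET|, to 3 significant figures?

64.6

Checks: ∠(HB, BE) = 90.00° ✓; |HT| = 9.100 ✓; ∠(HT, TL) = 90.00° ✓; |TL| = 36.40 ✓; |EL| = 67.29 ✓.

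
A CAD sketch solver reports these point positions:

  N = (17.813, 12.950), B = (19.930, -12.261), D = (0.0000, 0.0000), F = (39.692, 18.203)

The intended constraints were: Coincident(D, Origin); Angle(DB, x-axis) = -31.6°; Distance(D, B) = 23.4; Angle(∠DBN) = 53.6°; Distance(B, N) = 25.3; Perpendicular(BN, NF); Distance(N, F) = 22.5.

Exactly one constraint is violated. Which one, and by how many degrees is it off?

Perpendicular(BN, NF) — off by 8.70°.

D = (0.00, 0.00) ✓; DB at -31.60° ✓; |DB| = 23.40 ✓; ∠DBN = 53.60° ✓; |BN| = 25.30 ✓; ∠(BN, NF) = 81.30° ✗; |NF| = 22.50 ✓.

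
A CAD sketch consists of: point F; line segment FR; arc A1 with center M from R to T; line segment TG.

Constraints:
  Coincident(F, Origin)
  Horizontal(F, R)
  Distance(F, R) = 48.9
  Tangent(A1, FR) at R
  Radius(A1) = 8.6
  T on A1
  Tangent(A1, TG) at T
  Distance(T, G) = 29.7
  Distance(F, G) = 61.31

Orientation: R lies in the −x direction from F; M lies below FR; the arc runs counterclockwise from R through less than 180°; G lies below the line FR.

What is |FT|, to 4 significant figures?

58.14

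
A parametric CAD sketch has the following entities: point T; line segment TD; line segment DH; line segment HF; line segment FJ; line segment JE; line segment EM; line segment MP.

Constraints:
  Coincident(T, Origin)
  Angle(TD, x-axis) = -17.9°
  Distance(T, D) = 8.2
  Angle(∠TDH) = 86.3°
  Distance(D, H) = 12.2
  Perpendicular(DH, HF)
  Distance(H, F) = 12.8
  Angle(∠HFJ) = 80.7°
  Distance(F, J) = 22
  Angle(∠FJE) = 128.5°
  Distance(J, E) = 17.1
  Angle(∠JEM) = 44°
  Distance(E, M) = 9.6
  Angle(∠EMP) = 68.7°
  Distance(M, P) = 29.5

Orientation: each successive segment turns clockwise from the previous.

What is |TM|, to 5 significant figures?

14.405

T is at the origin; TD runs at -17.9° with length 8.2, so D = (7.8031, -2.5203). ∠TDH = 86.3° gives DH at -111.60° from the x-axis; with |DH| = 12.2, H = (3.3120, -13.864). DH ⟂ HF, so HF runs at 158.40°; with |HF| = 12.8, F = (-8.5892, -9.1516). ∠HFJ = 80.7° gives FJ at 59.100° from the x-axis; with |FJ| = 22.0, J = (2.7087, 9.7258). ∠FJE = 128.5° gives JE at 7.6000° from the x-axis; with |JE| = 17.1, E = (19.659, 11.987). ∠JEM = 44.0° gives EM at -128.40° from the x-axis; with |EM| = 9.6, M = (13.695, 4.4640). Then |TM| = |M − T| = 14.405.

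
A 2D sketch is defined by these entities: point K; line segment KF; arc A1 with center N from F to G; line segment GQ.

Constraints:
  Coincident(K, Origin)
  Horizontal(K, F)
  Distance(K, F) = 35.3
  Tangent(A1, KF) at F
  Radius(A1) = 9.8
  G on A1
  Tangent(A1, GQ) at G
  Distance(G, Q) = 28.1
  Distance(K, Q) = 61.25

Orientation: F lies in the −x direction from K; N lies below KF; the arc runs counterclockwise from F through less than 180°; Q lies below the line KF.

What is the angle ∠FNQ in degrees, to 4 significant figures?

151.2°

K is at the origin; K and F share the same y with |KF| = 35.3 and F on the −x side, so F = (-35.30, 0.000). The tangent condition forces NF to be normal to KF, so N = F + (0, -9.8) = (-35.30, -9.800). Since NG ⟂ GQ (tangency), |NQ| = √(9.8² + 28.1²) = 29.76 regardless of where G sits on A1. So Q lies on both circle(K, 61.25) and circle(N, 29.76); the below-KF intersection is Q = (-49.64, -35.87). G is the foot of the tangent from Q: G = (-44.96, -8.167).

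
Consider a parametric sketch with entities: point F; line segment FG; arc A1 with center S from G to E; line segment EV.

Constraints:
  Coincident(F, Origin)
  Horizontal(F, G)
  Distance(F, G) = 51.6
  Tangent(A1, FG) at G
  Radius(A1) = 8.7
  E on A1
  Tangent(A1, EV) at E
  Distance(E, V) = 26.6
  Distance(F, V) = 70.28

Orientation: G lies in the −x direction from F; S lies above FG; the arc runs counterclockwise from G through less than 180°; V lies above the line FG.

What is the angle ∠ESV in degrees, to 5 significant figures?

71.889°

Checks: |SE| = 8.700 ✓; ∠(SE, EV) = 90.00° ✓; |EV| = 26.60 ✓; |FV| = 70.28 ✓.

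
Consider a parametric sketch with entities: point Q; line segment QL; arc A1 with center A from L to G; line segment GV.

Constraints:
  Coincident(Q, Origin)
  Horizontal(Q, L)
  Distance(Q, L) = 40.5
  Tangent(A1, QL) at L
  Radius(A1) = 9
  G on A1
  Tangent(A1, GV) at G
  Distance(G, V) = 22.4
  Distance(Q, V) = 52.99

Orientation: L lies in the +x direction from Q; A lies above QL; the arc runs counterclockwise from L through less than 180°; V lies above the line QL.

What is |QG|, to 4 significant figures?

50.43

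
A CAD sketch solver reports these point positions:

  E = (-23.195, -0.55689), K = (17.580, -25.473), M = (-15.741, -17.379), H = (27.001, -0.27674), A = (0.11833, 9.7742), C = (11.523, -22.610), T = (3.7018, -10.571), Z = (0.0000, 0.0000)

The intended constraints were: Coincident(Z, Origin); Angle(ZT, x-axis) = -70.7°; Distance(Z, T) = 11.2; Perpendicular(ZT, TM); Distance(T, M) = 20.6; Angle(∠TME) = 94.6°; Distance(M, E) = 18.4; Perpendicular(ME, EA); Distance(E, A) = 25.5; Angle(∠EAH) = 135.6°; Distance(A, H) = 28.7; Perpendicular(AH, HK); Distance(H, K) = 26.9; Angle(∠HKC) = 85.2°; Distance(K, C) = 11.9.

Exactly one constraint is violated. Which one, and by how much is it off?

Distance(K, C) = 11.9 — off by 5.20.

Z = (0.00, 0.00) ✓; ZT at -70.70° ✓; |ZT| = 11.20 ✓; ∠(ZT, TM) = 90.00° ✓; |TM| = 20.60 ✓; ∠TME = 94.60° ✓; |ME| = 18.40 ✓; ∠(ME, EA) = 90.00° ✓; |EA| = 25.50 ✓; ∠EAH = 135.6° ✓; |AH| = 28.70 ✓; ∠(AH, HK) = 90.00° ✓; |HK| = 26.90 ✓; ∠HKC = 85.20° ✓; |KC| = 6.700 ✗.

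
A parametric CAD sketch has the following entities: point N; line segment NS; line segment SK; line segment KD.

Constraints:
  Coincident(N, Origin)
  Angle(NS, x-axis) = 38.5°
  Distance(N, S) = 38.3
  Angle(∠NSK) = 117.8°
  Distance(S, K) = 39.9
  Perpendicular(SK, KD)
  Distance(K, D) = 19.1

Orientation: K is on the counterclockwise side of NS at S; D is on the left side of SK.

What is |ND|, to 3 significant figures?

59.6

N is at the origin; NS runs at 38.5° with length 38.3, so S = 38.3·(cos 38.5°, sin 38.5°) = (30.0, 23.8). ∠NSK = 117.8°, so SK runs at 38.5° + (180° − 117.8°) = 101° from the x-axis; with |SK| = 39.9, K = S + 39.9·(cos 101°, sin 101°) = (22.6, 63.0). The perpendicularity gives KD at right angles to SK; with |KD| = 19.1 on the left of SK, D = K + 19.1·(-0.983, -0.186) = (3.80, 59.5). Then |ND| = |D − N| = 59.6.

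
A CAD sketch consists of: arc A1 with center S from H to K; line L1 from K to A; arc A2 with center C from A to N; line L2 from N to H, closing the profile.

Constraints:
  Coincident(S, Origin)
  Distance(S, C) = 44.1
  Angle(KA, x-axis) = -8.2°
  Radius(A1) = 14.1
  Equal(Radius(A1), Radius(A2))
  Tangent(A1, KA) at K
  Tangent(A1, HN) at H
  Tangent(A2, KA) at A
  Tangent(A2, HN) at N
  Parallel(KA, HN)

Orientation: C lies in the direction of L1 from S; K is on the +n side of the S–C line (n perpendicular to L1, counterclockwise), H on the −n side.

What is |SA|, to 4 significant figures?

46.30

Tangency of A1 to both parallel lines with radius 14.1 puts K and H at S ± 14.1·n: K = (2.011, 13.96), H = (-2.011, -13.96). Equal radii place A and N the same way about C: A = C + 14.1·n = (45.66, 7.666), N = C − 14.1·n = (41.64, -20.25). Then |SA| = |A − S| = 46.30.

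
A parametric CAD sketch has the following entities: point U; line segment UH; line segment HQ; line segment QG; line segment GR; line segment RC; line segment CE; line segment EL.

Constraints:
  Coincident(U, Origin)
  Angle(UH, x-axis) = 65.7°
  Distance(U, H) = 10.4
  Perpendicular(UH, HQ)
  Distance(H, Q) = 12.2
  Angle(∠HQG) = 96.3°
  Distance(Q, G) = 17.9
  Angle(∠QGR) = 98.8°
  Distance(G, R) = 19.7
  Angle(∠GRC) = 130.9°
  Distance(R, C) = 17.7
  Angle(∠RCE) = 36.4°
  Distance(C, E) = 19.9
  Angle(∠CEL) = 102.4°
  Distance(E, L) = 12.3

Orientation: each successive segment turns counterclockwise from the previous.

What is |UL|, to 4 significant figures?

14.12

∠RCE = 36.4° gives CE at 153.3° from the x-axis; with |CE| = 19.9, E = (-1.059, -1.489). ∠CEL = 102.4° gives EL at -129.1° from the x-axis; with |EL| = 12.3, L = (-8.817, -11.03). Then |UL| = |L − U| = 14.12.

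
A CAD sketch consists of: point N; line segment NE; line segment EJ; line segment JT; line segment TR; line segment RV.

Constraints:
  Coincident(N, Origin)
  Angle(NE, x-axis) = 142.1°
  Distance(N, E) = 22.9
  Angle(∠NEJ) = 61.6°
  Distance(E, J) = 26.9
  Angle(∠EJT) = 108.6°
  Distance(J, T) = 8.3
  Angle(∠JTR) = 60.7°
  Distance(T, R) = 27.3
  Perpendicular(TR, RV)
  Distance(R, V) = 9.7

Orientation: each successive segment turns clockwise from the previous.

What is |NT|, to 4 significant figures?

22.33

∠NEJ = 61.6° gives EJ at 23.70° from the x-axis; with |EJ| = 26.9, J = (6.561, 24.88). ∠EJT = 108.6° gives JT at -47.70° from the x-axis; with |JT| = 8.3, T = (12.15, 18.74). Then |NT| = |T − N| = 22.33.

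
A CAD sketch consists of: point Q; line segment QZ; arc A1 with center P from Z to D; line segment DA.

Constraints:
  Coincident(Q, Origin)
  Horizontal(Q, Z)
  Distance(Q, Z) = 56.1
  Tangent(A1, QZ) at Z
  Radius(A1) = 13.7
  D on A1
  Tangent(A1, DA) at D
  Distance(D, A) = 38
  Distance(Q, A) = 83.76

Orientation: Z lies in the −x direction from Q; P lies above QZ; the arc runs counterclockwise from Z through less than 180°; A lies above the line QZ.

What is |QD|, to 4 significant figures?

49.20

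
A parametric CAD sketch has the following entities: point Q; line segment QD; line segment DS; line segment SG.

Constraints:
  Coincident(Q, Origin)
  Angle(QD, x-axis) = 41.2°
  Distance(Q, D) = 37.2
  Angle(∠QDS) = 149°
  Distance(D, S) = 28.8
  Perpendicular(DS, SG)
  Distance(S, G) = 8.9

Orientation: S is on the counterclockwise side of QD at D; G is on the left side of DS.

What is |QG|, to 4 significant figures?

61.55

Q is at the origin; QD runs at 41.2° with length 37.2, so D = 37.2·(cos 41.2°, sin 41.2°) = (27.99, 24.50). ∠QDS = 149.0°, so DS runs at 41.2° + (180° − 149.0°) = 72.20° from the x-axis; with |DS| = 28.8, S = D + 28.8·(cos 72.20°, sin 72.20°) = (36.79, 51.92). DS is perpendicular to SG; with |SG| = 8.9 on the left of DS, G = S + 8.9·(-0.9521, 0.3057) = (28.32, 54.65). Then |QG| = |G − Q| = 61.55.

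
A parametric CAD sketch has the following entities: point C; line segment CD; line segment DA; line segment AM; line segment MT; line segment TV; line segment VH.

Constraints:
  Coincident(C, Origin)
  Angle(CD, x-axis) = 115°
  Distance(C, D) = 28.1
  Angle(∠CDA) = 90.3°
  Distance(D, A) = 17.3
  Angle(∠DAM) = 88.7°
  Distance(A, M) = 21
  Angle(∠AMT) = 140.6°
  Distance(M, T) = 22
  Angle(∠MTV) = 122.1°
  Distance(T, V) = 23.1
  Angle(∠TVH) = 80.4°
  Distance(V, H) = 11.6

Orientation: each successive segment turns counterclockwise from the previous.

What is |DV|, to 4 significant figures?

39.82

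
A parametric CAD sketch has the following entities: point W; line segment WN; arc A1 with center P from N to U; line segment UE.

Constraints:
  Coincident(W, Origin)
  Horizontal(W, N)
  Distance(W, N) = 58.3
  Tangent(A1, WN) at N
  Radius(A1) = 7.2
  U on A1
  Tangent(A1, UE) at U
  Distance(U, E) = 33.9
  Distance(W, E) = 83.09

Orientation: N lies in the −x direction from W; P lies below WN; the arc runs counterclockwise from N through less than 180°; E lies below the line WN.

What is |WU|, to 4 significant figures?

65.49

Checks: |PU| = 7.200 ✓; ∠(PU, UE) = 90.00° ✓; |UE| = 33.90 ✓; |WE| = 83.09 ✓.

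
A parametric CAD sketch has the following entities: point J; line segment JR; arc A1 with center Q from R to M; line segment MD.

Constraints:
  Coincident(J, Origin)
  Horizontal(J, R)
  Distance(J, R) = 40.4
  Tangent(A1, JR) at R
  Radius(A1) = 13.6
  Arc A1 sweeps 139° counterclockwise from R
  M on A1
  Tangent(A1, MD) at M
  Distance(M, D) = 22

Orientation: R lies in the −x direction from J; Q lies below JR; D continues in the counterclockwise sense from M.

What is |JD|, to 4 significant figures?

50.37

J is at the origin; JR is horizontal with |JR| = 40.4 and R on the −x side, so R = (-40.40, 0.000). Tangency of A1 to JR means the radius QR is perpendicular to JR, so Q = R + (0, -13.6) = (-40.40, -13.60). On A1, R sits at bearing 90° from Q; a 139° counterclockwise sweep puts M at bearing 229°, so M = Q + 13.6·(cos 229°, sin 229°) = (-49.32, -23.86). Tangency of A1 to MD means the radius QM is perpendicular to MD, so MD runs along (−sin 229°, cos 229°); with |MD| = 22.0, D = (-32.72, -38.30). Then |JD| = |D − J| = 50.37.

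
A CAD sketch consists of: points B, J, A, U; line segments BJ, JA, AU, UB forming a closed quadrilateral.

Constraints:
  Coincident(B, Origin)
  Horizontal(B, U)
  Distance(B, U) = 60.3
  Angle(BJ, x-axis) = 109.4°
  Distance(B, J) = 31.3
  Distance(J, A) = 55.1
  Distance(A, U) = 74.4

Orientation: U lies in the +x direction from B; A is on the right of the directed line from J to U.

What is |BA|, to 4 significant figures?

27.30

B is at the origin; B and U share the same y with |BU| = 60.3 and U in +x, so U = (60.3, 0). BJ runs at 109.4° with |BJ| = 31.3, so J = (-10.40, 29.52). A is determined by |JA| = 55.1 and |AU| = 74.4 together: it lies at the intersection of circle(J, 55.1) and circle(U, 74.4). With |JU| = 76.61, the foot of the radical line on JU is 22.00 from J and the perpendicular offset is √(55.1² − 22.00²) = 50.52. Taking the right-of-JU solution: A = (-9.568, -25.57).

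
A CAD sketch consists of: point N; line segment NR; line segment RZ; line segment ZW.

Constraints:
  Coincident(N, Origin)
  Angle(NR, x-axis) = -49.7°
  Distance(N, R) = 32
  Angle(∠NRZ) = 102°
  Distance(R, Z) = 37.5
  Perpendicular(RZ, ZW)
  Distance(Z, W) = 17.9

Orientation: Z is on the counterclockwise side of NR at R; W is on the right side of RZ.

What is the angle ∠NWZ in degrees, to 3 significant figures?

41.9°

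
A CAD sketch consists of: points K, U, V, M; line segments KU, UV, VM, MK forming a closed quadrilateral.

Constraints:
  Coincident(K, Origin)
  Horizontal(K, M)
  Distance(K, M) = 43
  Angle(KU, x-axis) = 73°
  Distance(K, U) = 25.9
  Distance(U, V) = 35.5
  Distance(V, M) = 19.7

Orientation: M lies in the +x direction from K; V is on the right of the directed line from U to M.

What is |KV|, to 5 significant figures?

25.248

Checks: |UV| = 35.50 ✓; |VM| = 19.70 ✓.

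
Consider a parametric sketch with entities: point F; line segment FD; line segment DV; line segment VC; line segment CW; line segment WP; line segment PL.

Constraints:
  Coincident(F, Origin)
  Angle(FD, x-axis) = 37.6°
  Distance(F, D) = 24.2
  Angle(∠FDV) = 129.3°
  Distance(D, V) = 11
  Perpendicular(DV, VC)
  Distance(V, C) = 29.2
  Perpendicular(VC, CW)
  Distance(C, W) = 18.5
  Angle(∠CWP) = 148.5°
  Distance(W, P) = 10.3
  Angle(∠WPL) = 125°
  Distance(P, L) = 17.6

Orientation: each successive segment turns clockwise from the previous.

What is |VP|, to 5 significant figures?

36.216

F is at the origin; FD runs at 37.6° with length 24.2, so D = (19.173, 14.766). ∠FDV = 129.3° gives DV at -13.100° from the x-axis; with |DV| = 11.0, V = (29.887, 12.272). The perpendicularity gives VC at right angles to DV, so VC runs at -103.10°; with |VC| = 29.2, C = (23.269, -16.168). VC is perpendicular to CW, so CW runs at 166.90°; with |CW| = 18.5, W = (5.2504, -11.975). ∠CWP = 148.5° gives WP at 135.40° from the x-axis; with |WP| = 10.3, P = (-2.0835, -4.7425). Then |VP| = |P − V| = 36.216.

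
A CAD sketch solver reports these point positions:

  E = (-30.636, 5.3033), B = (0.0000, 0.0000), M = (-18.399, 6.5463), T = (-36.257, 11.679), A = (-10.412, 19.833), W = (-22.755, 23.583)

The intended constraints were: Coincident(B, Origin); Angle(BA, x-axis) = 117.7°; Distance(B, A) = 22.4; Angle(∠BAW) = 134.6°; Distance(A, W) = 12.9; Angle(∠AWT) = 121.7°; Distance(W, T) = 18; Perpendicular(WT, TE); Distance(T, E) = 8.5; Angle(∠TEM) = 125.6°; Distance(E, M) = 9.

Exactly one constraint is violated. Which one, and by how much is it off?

Distance(E, M) = 9 — off by 3.30.

B = (0.00, 0.00) ✓; BA at 117.7° ✓; |BA| = 22.40 ✓; ∠BAW = 134.6° ✓; |AW| = 12.90 ✓; ∠AWT = 121.7° ✓; |WT| = 18.00 ✓; ∠(WT, TE) = 90.00° ✓; |TE| = 8.500 ✓; ∠TEM = 125.6° ✓; |EM| = 12.30 ✗.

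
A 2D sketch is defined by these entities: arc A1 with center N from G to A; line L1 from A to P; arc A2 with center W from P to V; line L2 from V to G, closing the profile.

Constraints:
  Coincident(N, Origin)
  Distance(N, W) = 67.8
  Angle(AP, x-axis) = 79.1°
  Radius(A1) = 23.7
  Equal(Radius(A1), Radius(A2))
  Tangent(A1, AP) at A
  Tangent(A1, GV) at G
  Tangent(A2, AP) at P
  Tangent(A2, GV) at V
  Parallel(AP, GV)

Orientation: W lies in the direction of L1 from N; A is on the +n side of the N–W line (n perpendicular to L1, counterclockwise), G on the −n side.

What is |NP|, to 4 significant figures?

71.82

The slot axis is L1's direction at 79.1°, so u = (cos 79.1°, sin 79.1°) = (0.1891, 0.9820) and n = (−sin 79.1°, cos 79.1°) = (-0.9820, 0.1891). N is at the origin and W lies 67.8 along u from N, so W = 67.8·u = (12.82, 66.58). Tangency of A1 to both parallel lines with radius 23.7 puts A and G at N ± 23.7·n: A = (-23.27, 4.482), G = (23.27, -4.482). Equal radii place P and V the same way about W: P = W + 23.7·n = (-10.45, 71.06), V = W − 23.7·n = (36.09, 62.10). Then |NP| = |P − N| = 71.82.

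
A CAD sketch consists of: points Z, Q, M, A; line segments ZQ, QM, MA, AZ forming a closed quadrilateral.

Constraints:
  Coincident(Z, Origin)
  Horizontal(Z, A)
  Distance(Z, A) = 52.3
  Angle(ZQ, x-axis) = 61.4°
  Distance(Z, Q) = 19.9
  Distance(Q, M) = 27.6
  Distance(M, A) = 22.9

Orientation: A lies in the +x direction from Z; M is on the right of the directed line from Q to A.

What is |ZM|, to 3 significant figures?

29.5

Checks: |QM| = 27.60 ✓; |MA| = 22.90 ✓.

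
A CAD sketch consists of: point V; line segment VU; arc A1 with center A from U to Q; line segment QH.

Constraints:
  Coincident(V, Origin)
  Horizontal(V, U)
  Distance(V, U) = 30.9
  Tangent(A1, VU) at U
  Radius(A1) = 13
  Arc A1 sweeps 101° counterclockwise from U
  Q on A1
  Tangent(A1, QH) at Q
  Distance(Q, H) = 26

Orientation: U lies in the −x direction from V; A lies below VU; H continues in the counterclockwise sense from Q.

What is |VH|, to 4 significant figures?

56.38

V is at the origin; V and U share the same y with |VU| = 30.9 and U on the −x side, so U = (-30.90, 0.000). Since A1 is tangent to VU there, AU ⟂ VU, so A = U + (0, -13) = (-30.90, -13.00). On A1, U sits at bearing 90° from A; a 101° counterclockwise sweep puts Q at bearing 191°, so Q = A + 13.0·(cos 191°, sin 191°) = (-43.66, -15.48). Tangency of A1 to QH means the radius AQ is perpendicular to QH, so QH runs along (−sin 191°, cos 191°); with |QH| = 26.0, H = (-38.70, -41.00). Then |VH| = |H − V| = 56.38.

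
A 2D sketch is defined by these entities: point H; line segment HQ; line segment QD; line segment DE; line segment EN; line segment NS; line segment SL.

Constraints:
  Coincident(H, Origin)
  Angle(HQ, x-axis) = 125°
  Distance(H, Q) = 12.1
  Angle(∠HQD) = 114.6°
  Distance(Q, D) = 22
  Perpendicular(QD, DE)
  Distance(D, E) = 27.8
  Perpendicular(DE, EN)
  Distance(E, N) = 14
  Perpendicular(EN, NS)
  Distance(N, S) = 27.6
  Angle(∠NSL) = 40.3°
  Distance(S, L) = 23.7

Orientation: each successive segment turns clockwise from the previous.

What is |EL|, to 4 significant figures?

9.617

H is at the origin; HQ runs at 125.0° with length 12.1, so Q = (-6.940, 9.912). ∠HQD = 114.6° gives QD at 59.60° from the x-axis; with |QD| = 22.0, D = (4.192, 28.89). QD is perpendicular to DE, so DE runs at -30.40°; with |DE| = 27.8, E = (28.17, 14.82). DE is perpendicular to EN, so EN runs at -120.4°; with |EN| = 14.0, N = (21.09, 2.744). EN ⟂ NS, so NS runs at 149.6°; with |NS| = 27.6, S = (-2.720, 16.71). ∠NSL = 40.3° gives SL at 9.900° from the x-axis; with |SL| = 23.7, L = (20.63, 20.79). Then |EL| = |L − E| = 9.617.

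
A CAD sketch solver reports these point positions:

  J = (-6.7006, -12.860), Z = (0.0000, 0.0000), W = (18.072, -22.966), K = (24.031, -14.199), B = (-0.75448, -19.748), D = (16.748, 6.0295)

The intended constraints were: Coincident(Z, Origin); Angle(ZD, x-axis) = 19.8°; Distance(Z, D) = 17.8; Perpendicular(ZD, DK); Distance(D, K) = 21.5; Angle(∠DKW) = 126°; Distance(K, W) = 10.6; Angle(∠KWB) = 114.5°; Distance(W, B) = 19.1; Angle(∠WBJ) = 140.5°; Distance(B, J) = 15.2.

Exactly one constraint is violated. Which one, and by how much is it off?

Distance(B, J) = 15.2 — off by 6.10.

Z = (0.00, 0.00) ✓; ZD at 19.80° ✓; |ZD| = 17.80 ✓; ∠(ZD, DK) = 90.00° ✓; |DK| = 21.50 ✓; ∠DKW = 126.0° ✓; |KW| = 10.60 ✓; ∠KWB = 114.5° ✓; |WB| = 19.10 ✓; ∠WBJ = 140.5° ✓; |BJ| = 9.099 ✗.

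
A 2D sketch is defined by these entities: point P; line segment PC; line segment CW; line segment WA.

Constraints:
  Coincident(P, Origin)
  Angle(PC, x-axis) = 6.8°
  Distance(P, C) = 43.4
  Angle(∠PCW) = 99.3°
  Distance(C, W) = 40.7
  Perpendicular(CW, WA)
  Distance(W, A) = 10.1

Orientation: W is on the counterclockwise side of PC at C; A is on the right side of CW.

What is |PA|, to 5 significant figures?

71.261

P is at the origin; PC runs at 6.8° with length 43.4, so C = 43.4·(cos 6.8°, sin 6.8°) = (43.095, 5.1387). ∠PCW = 99.3°, so CW runs at 6.8° + (180° − 99.3°) = 87.500° from the x-axis; with |CW| = 40.7, W = C + 40.7·(cos 87.500°, sin 87.500°) = (44.870, 45.800). CW ⟂ WA; with |WA| = 10.1 on the right of CW, A = W + 10.1·(0.99905, -0.043619) = (54.960, 45.359). Then |PA| = |A − P| = 71.261.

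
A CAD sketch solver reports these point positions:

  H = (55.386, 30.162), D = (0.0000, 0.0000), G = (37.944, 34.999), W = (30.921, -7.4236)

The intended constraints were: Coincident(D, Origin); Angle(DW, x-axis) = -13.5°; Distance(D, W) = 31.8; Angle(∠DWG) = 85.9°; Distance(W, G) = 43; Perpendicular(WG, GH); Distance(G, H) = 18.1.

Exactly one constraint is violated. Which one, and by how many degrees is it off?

Perpendicular(WG, GH) — off by 6.10°.

D = (0.00, 0.00) ✓; DW at -13.50° ✓; |DW| = 31.80 ✓; ∠DWG = 85.90° ✓; |WG| = 43.00 ✓; ∠(WG, GH) = 96.10° ✗; |GH| = 18.10 ✓.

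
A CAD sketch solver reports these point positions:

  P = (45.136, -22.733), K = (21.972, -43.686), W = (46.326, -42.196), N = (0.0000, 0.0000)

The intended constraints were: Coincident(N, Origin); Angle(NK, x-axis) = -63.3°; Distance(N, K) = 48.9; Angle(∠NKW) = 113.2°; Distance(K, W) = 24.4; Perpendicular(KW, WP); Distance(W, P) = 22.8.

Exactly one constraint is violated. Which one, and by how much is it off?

Distance(W, P) = 22.8 — off by 3.30.

N = (0.00, 0.00) ✓; NK at -63.30° ✓; |NK| = 48.90 ✓; ∠NKW = 113.2° ✓; |KW| = 24.40 ✓; ∠(KW, WP) = 90.00° ✓; |WP| = 19.50 ✗.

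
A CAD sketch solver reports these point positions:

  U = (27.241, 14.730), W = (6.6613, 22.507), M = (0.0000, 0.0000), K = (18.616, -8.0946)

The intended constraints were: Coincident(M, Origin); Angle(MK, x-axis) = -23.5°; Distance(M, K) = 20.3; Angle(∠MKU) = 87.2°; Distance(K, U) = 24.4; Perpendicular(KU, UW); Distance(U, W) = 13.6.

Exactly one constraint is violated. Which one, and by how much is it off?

Distance(U, W) = 13.6 — off by 8.40.

M = (0.00, 0.00) ✓; MK at -23.50° ✓; |MK| = 20.30 ✓; ∠MKU = 87.20° ✓; |KU| = 24.40 ✓; ∠(KU, UW) = 90.00° ✓; |UW| = 22.00 ✗.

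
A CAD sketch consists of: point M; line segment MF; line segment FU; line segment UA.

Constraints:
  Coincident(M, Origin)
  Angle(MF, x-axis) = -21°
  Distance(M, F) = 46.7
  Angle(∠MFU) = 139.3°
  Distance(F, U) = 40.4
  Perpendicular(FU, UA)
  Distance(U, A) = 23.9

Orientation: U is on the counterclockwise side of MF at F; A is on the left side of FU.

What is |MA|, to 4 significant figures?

76.09

M is at the origin; MF runs at -21.0° with length 46.7, so F = 46.7·(cos -21.0°, sin -21.0°) = (43.60, -16.74). ∠MFU = 139.3°, so FU runs at -21.0° + (180° − 139.3°) = 19.70° from the x-axis; with |FU| = 40.4, U = F + 40.4·(cos 19.70°, sin 19.70°) = (81.63, -3.117). FU ⟂ UA; with |UA| = 23.9 on the left of FU, A = U + 23.9·(-0.3371, 0.9415) = (73.58, 19.38). Then |MA| = |A − M| = 76.09.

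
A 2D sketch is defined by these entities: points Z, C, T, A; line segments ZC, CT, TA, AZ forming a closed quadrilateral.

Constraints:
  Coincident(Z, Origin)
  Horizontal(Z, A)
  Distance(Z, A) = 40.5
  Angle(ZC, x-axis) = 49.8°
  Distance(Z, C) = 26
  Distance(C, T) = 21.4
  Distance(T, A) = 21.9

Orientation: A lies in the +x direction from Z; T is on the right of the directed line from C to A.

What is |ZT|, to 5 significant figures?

18.706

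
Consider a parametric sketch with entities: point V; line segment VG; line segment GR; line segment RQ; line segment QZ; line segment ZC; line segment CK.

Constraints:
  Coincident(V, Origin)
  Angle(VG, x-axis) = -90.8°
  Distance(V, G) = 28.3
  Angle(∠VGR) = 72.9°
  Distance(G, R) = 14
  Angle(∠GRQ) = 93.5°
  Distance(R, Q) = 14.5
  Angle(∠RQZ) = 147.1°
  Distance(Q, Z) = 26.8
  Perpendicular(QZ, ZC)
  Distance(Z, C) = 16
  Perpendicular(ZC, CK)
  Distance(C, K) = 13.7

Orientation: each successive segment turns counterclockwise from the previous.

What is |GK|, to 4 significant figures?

18.85

QZ ⟂ ZC, so ZC runs at -134.3°; with |ZC| = 16.0, C = (-20.53, -2.962). ZC ⟂ CK, so CK runs at -44.30°; with |CK| = 13.7, K = (-10.72, -12.53). Then |GK| = |K − G| = 18.85.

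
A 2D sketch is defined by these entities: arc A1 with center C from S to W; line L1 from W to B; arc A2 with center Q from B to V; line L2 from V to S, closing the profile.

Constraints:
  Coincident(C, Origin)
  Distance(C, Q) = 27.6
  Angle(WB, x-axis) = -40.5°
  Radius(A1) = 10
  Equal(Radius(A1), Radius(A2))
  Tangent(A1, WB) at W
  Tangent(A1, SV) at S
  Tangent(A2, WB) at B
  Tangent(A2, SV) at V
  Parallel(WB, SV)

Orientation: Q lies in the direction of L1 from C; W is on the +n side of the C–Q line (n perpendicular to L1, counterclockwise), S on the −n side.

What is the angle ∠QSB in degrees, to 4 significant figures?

16.01°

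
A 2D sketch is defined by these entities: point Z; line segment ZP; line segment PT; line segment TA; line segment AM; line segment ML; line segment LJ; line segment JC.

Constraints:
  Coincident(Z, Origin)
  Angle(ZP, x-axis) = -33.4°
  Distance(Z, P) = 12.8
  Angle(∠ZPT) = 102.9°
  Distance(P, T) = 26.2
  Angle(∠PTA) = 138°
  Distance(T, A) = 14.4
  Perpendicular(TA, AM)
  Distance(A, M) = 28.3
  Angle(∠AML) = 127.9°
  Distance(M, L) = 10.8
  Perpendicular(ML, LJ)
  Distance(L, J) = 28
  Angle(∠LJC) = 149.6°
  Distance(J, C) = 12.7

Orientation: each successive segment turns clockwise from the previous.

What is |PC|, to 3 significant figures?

18.5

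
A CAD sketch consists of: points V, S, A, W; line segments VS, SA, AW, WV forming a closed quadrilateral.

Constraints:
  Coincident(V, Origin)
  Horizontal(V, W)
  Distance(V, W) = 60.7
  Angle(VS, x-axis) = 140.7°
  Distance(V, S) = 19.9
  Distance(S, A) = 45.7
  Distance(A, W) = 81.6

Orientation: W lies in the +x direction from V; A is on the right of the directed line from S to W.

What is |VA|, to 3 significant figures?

35.9

V is at the origin; V and W share the same y with |VW| = 60.7 and W in +x, so W = (60.7, 0). VS runs at 140.7° with |VS| = 19.9, so S = (-15.4, 12.6). A is determined by |SA| = 45.7 and |AW| = 81.6 together: it lies at the intersection of circle(S, 45.7) and circle(W, 81.6). With |SW| = 77.1, the foot of the radical line on SW is 8.94 from S and the perpendicular offset is √(45.7² − 8.94²) = 44.8. Taking the right-of-SW solution: A = (-13.9, -33.1).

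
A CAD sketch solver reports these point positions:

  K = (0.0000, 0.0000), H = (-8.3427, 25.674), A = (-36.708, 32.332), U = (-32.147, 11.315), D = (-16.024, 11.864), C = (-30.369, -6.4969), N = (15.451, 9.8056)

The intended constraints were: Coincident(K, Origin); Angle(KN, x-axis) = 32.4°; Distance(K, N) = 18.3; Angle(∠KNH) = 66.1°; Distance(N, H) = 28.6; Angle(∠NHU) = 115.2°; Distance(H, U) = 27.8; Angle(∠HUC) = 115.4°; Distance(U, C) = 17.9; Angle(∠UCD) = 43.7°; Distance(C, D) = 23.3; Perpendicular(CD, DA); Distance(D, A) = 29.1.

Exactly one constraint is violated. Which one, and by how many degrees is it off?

Perpendicular(CD, DA) — off by 6.70°.

K = (0.00, 0.00) ✓; KN at 32.40° ✓; |KN| = 18.30 ✓; ∠KNH = 66.10° ✓; |NH| = 28.60 ✓; ∠NHU = 115.2° ✓; |HU| = 27.80 ✓; ∠HUC = 115.4° ✓; |UC| = 17.90 ✓; ∠UCD = 43.70° ✓; |CD| = 23.30 ✓; ∠(CD, DA) = 83.30° ✗; |DA| = 29.10 ✓.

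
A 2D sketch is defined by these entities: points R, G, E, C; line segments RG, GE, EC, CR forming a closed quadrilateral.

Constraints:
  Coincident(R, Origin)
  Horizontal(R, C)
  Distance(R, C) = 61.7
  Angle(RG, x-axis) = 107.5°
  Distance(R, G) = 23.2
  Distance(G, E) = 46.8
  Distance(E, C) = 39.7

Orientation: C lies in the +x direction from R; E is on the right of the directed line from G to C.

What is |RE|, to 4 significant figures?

27.33

Checks: |GE| = 46.80 ✓; |EC| = 39.70 ✓.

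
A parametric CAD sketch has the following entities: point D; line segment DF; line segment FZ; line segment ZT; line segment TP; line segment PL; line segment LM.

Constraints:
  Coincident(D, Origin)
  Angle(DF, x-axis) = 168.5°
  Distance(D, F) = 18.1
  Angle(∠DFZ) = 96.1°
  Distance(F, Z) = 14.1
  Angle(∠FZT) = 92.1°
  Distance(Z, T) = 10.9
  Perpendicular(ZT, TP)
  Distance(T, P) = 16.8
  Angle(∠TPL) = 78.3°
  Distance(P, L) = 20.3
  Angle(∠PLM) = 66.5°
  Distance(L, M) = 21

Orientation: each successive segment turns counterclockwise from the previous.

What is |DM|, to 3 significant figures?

25.5

D is at the origin; DF runs at 168.5° with length 18.1, so F = (-17.7, 3.61). ∠DFZ = 96.1° gives FZ at -108° from the x-axis; with |FZ| = 14.1, Z = (-22.0, -9.83). ∠FZT = 92.1° gives ZT at -19.7° from the x-axis; with |ZT| = 10.9, T = (-11.7, -13.5). ZT ⟂ TP, so TP runs at 70.3°; with |TP| = 16.8, P = (-6.07, 2.31). ∠TPL = 78.3° gives PL at 172° from the x-axis; with |PL| = 20.3, L = (-26.2, 5.14). ∠PLM = 66.5° gives LM at -74.5° from the x-axis; with |LM| = 21.0, M = (-20.6, -15.1). Then |DM| = |M − D| = 25.5.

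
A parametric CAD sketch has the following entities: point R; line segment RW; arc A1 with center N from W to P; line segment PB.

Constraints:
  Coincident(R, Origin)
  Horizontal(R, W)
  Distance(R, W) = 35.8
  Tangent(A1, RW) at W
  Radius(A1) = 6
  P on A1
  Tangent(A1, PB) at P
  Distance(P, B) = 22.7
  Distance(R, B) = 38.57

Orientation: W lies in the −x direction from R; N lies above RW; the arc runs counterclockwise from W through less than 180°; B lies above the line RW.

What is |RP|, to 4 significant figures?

30.30

Checks: |NP| = 6.000 ✓; ∠(NP, PB) = 90.00° ✓; |PB| = 22.70 ✓; |RB| = 38.57 ✓.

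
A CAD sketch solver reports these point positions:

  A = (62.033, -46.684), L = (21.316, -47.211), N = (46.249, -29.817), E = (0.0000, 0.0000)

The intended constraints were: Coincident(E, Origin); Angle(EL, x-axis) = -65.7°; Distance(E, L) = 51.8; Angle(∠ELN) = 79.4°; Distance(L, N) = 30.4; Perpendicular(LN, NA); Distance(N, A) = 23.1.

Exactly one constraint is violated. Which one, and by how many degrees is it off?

Perpendicular(LN, NA) — off by 8.20°.

E = (0.00, 0.00) ✓; EL at -65.70° ✓; |EL| = 51.80 ✓; ∠ELN = 79.40° ✓; |LN| = 30.40 ✓; ∠(LN, NA) = 81.80° ✗; |NA| = 23.10 ✓.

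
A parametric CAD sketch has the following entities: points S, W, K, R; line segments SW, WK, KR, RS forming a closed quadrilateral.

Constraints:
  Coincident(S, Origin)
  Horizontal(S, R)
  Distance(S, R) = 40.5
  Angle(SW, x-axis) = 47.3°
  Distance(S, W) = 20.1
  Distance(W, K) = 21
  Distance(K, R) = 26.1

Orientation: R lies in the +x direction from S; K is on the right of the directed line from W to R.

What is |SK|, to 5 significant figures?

16.351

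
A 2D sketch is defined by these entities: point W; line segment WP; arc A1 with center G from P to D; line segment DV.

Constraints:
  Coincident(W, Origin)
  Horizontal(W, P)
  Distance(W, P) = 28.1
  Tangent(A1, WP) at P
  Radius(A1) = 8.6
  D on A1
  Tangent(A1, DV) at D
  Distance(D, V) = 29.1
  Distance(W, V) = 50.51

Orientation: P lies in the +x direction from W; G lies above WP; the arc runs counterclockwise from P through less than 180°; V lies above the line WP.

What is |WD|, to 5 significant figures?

37.904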